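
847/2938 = 847/2938 = 0.29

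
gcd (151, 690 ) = 1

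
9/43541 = 9/43541 = 0.00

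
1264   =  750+514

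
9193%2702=1087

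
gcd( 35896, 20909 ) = 7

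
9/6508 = 9/6508 = 0.00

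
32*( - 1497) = - 47904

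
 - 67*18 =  -1206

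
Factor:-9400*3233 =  - 2^3*5^2*47^1*53^1*61^1 = -30390200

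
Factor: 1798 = 2^1*29^1*31^1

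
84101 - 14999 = 69102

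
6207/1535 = 4 + 67/1535 = 4.04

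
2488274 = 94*26471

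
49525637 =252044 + 49273593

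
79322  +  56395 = 135717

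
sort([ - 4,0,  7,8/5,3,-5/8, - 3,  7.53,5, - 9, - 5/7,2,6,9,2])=[ - 9, - 4, - 3,  -  5/7, - 5/8 , 0,8/5 , 2, 2, 3, 5,  6,7,7.53,9 ] 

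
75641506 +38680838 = 114322344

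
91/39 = 7/3  =  2.33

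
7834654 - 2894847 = 4939807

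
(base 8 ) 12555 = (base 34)4pb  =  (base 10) 5485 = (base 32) 5bd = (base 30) 62p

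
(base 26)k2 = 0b1000001010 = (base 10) 522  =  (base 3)201100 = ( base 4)20022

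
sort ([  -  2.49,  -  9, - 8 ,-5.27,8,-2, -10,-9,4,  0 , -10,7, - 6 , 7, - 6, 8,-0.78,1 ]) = [ - 10,- 10, - 9, -9, - 8, - 6, - 6, - 5.27,-2.49, - 2,-0.78, 0, 1, 4,7,7 , 8,  8]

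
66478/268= 248+7/134=248.05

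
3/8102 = 3/8102 = 0.00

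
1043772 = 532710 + 511062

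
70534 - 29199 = 41335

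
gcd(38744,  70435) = 1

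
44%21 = 2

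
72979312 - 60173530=12805782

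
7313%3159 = 995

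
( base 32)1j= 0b110011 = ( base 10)51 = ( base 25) 21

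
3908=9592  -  5684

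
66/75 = 22/25 = 0.88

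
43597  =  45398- 1801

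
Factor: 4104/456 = 9 =3^2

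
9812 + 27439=37251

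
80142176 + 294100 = 80436276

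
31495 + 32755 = 64250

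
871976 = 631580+240396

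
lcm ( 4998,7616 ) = 159936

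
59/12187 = 59/12187 = 0.00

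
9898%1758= 1108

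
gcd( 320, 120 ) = 40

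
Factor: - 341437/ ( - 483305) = 5^ (-1)*107^1*3191^1*96661^(- 1) 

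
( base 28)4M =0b10000110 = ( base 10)134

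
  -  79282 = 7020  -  86302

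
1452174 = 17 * 85422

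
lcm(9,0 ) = 0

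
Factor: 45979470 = 2^1*3^2*5^1*43^1*109^2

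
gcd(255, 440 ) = 5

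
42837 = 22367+20470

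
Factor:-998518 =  - 2^1*97^1*5147^1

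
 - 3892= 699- 4591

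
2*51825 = 103650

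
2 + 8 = 10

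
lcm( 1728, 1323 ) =84672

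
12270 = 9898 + 2372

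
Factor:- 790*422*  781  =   - 2^2*5^1*11^1*71^1*79^1*211^1 = -260369780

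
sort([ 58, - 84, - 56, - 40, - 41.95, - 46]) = [ - 84, - 56, - 46,-41.95, -40,58]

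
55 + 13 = 68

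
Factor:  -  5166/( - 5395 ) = 2^1*3^2 * 5^(  -  1 )*7^1 * 13^( - 1 )  *  41^1*83^( - 1 ) 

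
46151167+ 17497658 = 63648825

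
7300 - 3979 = 3321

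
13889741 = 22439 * 619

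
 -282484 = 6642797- 6925281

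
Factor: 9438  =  2^1*3^1*11^2*13^1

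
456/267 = 1 + 63/89  =  1.71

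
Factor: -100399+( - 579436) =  - 679835 = - 5^1*13^1*10459^1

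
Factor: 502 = 2^1*251^1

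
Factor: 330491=7^1*31^1 * 1523^1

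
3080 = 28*110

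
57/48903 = 19/16301 = 0.00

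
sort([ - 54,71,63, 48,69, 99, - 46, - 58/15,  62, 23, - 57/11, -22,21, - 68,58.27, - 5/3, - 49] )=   [ - 68, - 54 , - 49, - 46,  -  22, - 57/11,-58/15, - 5/3, 21,23, 48,58.27, 62, 63,69, 71, 99] 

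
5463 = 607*9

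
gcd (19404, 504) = 252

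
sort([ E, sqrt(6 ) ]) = [sqrt( 6), E]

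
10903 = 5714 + 5189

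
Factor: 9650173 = 13^1*103^1*7207^1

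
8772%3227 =2318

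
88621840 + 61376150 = 149997990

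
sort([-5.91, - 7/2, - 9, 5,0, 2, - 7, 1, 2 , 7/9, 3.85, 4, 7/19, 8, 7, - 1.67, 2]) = [ - 9, - 7, - 5.91, - 7/2, - 1.67, 0,7/19, 7/9, 1, 2, 2 , 2, 3.85,4, 5 , 7, 8]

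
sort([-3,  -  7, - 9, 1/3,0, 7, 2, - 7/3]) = [- 9, - 7, - 3,- 7/3, 0,1/3,2,7 ]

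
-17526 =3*(-5842 )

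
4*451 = 1804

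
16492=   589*28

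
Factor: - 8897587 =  - 53^1*167879^1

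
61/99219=61/99219 = 0.00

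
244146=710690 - 466544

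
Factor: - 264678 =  - 2^1 * 3^1 * 31^1*1423^1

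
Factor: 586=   2^1*293^1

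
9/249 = 3/83 = 0.04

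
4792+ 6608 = 11400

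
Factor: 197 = 197^1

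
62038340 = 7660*8099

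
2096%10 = 6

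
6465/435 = 431/29 = 14.86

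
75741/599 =75741/599 =126.45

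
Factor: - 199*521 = -199^1*521^1 =- 103679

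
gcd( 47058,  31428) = 6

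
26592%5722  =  3704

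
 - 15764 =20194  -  35958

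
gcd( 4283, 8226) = 1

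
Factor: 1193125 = 5^4*23^1*83^1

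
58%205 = 58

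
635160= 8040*79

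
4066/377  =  10 + 296/377 =10.79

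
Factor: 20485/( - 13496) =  - 2^ ( - 3 )*  5^1 * 7^(-1) * 17^1 = -  85/56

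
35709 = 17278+18431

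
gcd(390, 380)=10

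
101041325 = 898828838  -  797787513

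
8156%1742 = 1188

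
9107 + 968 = 10075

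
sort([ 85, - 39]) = [  -  39,85]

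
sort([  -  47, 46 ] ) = [ - 47,46]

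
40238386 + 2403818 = 42642204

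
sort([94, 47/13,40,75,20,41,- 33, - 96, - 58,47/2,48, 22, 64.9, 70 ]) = [ - 96,  -  58 ,-33,47/13, 20, 22, 47/2  ,  40,41, 48,64.9,70, 75, 94 ]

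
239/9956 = 239/9956 = 0.02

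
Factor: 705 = 3^1* 5^1*47^1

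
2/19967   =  2/19967 = 0.00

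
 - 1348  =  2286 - 3634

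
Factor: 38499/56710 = 2^( - 1)*3^1*5^(-1 )*41^1*53^(-1)*107^( - 1)*313^1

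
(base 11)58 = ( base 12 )53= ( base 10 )63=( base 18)39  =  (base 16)3F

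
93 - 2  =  91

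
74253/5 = 74253/5 = 14850.60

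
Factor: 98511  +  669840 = 768351= 3^1*256117^1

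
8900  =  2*4450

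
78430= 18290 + 60140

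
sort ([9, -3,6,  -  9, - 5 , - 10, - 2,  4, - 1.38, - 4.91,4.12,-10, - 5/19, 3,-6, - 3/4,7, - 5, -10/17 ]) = [  -  10 ,-10,  -  9,  -  6, - 5,-5, - 4.91,  -  3 , - 2,- 1.38,  -  3/4, - 10/17, - 5/19,3,4,4.12,6,7 , 9] 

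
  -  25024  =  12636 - 37660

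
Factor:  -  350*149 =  - 52150 = - 2^1*5^2 * 7^1* 149^1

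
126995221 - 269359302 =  - 142364081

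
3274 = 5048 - 1774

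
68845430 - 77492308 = -8646878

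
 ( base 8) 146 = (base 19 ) 57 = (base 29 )3f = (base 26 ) 3O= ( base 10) 102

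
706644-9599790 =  - 8893146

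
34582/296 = 116+123/148 =116.83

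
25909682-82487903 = -56578221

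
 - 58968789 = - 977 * 60357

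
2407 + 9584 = 11991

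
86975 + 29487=116462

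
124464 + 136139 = 260603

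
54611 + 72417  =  127028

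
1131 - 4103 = - 2972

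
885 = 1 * 885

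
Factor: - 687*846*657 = - 381849714=-2^1*3^5*47^1*73^1*229^1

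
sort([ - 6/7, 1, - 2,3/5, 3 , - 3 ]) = [ - 3, - 2, - 6/7,3/5, 1, 3] 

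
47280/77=614 + 2/77 =614.03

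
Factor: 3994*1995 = 2^1 * 3^1 * 5^1*7^1*19^1*1997^1 = 7968030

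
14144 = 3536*4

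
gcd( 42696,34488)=72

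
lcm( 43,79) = 3397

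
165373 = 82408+82965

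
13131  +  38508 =51639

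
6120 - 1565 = 4555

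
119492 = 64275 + 55217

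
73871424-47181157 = 26690267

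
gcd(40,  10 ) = 10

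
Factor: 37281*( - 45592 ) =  - 1699715352 = -  2^3*3^1*17^2*41^1 * 43^1*139^1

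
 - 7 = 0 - 7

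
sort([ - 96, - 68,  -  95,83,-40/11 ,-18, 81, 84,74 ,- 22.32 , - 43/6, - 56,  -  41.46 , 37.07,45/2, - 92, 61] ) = [ - 96, - 95, - 92, -68, - 56 ,  -  41.46,  -  22.32, - 18, - 43/6, - 40/11, 45/2, 37.07,61, 74, 81, 83,84 ] 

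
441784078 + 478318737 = 920102815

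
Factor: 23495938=2^1*17^1*307^1*2251^1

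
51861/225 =230 + 37/75 = 230.49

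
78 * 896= 69888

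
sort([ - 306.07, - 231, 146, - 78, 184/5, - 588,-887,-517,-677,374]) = [-887, - 677, - 588, - 517,-306.07, - 231, - 78,184/5, 146, 374] 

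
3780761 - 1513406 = 2267355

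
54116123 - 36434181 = 17681942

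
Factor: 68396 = 2^2*17099^1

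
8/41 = 8/41 = 0.20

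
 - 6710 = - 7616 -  - 906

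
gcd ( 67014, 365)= 73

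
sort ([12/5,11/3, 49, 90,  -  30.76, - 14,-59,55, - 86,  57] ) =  [ - 86, - 59, - 30.76, - 14, 12/5 , 11/3, 49,  55,57, 90]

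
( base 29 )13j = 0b1110110011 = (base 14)4b9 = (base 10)947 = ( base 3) 1022002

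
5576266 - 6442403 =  - 866137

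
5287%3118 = 2169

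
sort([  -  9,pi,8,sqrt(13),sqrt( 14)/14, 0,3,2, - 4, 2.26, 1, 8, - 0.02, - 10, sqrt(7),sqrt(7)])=[ - 10, - 9,-4,-0.02, 0,sqrt(14) /14,1 , 2,2.26,sqrt(7 ), sqrt (7),  3  ,  pi,sqrt(13),8, 8 ] 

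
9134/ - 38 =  - 4567/19 =- 240.37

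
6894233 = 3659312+3234921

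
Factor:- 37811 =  - 37811^1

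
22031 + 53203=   75234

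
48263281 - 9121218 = 39142063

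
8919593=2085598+6833995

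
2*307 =614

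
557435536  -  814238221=  -  256802685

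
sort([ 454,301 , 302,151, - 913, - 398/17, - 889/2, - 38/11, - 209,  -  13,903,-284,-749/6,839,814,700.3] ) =[- 913, - 889/2, - 284, - 209, - 749/6, - 398/17,-13, - 38/11,151,301, 302, 454,700.3, 814,  839, 903]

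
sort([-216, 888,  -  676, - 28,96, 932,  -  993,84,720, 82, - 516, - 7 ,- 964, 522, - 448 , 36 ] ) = [ - 993,-964, - 676, - 516, -448, -216, - 28,- 7 , 36, 82,84 , 96, 522,  720,888 , 932]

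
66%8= 2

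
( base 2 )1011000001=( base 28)P5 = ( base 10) 705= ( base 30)NF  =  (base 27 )Q3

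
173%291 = 173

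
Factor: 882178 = 2^1*11^1*40099^1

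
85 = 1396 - 1311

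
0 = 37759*0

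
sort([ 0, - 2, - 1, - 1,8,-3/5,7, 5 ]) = [ - 2, - 1 ,-1, - 3/5,0,5,7,8 ]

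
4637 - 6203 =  - 1566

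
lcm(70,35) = 70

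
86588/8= 21647/2 = 10823.50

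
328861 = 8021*41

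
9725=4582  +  5143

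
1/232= 1/232  =  0.00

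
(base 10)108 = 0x6c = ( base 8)154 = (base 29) 3l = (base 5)413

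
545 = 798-253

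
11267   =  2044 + 9223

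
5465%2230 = 1005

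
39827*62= 2469274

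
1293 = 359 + 934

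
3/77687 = 3/77687 = 0.00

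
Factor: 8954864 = 2^4*559679^1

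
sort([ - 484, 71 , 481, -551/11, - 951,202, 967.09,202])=[  -  951 ,-484,-551/11, 71,202, 202, 481, 967.09 ]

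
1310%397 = 119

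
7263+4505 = 11768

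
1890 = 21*90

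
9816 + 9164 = 18980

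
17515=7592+9923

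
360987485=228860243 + 132127242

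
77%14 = 7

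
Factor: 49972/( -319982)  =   - 2^1*31^1*397^( - 1) = - 62/397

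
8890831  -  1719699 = 7171132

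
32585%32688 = 32585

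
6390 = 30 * 213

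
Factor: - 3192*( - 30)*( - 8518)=  -  815683680 = - 2^5*3^2 * 5^1*7^1*19^1*4259^1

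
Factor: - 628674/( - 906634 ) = 314337/453317 = 3^1*104779^1*453317^ ( - 1)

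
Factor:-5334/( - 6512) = 2667/3256=2^( - 3 )*3^1*7^1*11^( -1)*37^(  -  1 )*127^1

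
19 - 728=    - 709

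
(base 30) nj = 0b1011000101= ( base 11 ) 595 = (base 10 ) 709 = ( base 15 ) 324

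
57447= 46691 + 10756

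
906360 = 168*5395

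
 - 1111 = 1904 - 3015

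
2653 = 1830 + 823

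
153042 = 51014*3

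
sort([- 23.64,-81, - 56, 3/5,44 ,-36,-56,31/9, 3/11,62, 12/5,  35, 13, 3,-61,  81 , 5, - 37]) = [ - 81, - 61,  -  56, - 56, - 37,-36, - 23.64,3/11,3/5, 12/5,  3,  31/9,5, 13, 35,  44,62, 81]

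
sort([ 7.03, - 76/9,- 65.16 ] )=[-65.16, - 76/9, 7.03 ] 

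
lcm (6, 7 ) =42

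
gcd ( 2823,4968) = 3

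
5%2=1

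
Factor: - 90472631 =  - 1171^1*77261^1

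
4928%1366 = 830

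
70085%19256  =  12317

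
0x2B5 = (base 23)173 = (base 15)313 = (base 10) 693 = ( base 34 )KD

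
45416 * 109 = 4950344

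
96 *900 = 86400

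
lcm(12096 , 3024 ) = 12096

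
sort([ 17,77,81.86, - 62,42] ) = [ - 62, 17,42, 77,81.86]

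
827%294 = 239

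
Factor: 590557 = 11^1*37^1 * 1451^1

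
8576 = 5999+2577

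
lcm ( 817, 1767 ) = 75981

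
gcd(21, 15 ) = 3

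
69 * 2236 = 154284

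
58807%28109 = 2589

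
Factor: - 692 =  - 2^2 * 173^1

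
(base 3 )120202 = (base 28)F5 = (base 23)ib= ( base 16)1a9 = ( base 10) 425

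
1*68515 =68515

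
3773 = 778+2995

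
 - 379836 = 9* ( - 42204) 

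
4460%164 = 32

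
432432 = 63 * 6864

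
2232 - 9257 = -7025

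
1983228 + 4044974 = 6028202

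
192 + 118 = 310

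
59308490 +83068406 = 142376896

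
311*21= 6531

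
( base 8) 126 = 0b1010110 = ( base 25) 3B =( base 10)86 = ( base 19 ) 4a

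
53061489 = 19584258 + 33477231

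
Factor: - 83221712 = -2^4*7^1 * 239^1 * 3109^1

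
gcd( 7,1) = 1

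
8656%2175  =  2131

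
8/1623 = 8/1623 = 0.00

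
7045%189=52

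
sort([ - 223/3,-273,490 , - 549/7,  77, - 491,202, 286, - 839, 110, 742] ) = [ - 839, - 491, - 273, - 549/7, - 223/3,77, 110, 202 , 286, 490, 742]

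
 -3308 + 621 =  - 2687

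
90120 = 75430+14690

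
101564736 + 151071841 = 252636577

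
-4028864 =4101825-8130689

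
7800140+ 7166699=14966839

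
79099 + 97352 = 176451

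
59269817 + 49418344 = 108688161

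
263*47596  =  12517748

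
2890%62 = 38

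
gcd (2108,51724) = 4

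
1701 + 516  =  2217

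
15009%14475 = 534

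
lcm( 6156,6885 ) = 523260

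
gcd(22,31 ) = 1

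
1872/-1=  - 1872/1 = - 1872.00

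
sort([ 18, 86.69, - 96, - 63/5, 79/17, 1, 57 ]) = [ - 96, - 63/5,  1,79/17,18,  57,86.69 ]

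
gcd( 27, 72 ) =9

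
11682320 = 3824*3055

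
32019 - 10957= 21062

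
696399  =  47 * 14817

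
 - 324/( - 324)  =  1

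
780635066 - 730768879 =49866187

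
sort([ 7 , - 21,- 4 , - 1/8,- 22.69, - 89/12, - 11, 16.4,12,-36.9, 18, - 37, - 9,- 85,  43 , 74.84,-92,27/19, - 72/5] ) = [ - 92, - 85,-37,-36.9 , - 22.69, - 21, - 72/5 , - 11,-9, - 89/12,- 4, - 1/8, 27/19,7,12,16.4 , 18,43,74.84] 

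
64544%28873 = 6798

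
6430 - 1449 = 4981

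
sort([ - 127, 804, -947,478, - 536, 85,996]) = [ - 947,-536,-127, 85, 478,804, 996 ] 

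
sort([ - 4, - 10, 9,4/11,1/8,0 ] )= [-10,-4,0,1/8,4/11,9 ]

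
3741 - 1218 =2523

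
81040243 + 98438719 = 179478962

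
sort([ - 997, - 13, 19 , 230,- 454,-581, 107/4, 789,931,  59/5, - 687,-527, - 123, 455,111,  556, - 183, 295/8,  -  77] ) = [-997 , - 687, - 581, -527, - 454, - 183 ,-123,-77, - 13,  59/5,  19, 107/4,  295/8, 111,230,455,  556, 789, 931]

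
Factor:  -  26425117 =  - 1063^1*24859^1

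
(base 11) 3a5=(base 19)163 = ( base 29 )GE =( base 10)478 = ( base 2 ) 111011110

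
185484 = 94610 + 90874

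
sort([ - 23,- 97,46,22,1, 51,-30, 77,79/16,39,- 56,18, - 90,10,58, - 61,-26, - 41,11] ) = [ - 97,-90, - 61, - 56 ,-41, - 30 ,-26,-23,1, 79/16, 10,  11, 18,22, 39,46, 51,58,  77]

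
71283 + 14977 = 86260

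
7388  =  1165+6223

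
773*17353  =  13413869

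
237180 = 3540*67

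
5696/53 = 5696/53 = 107.47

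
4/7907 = 4/7907 = 0.00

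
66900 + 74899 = 141799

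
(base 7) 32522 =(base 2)1111111010110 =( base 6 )101422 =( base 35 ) 6mu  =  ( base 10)8150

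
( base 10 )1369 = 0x559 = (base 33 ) 18g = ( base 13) 814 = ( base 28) 1kp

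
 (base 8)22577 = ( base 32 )9BV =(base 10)9599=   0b10010101111111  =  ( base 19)17B4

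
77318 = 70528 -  - 6790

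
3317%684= 581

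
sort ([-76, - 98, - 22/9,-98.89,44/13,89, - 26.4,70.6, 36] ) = [-98.89, -98, - 76,-26.4,-22/9,44/13, 36, 70.6,89 ]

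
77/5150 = 77/5150 = 0.01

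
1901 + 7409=9310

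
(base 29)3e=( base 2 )1100101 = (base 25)41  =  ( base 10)101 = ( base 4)1211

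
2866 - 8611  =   - 5745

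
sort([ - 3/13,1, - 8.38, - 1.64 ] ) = [ - 8.38, - 1.64, - 3/13,  1] 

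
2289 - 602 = 1687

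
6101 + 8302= 14403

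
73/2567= 73/2567= 0.03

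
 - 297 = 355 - 652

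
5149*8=41192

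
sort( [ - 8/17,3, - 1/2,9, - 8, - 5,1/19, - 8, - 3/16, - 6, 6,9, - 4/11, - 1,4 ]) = [ - 8, - 8,-6, - 5,  -  1, - 1/2,  -  8/17,  -  4/11,  -  3/16,  1/19 , 3 , 4,6,9,9] 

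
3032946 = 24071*126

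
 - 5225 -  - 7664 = 2439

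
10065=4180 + 5885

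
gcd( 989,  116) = 1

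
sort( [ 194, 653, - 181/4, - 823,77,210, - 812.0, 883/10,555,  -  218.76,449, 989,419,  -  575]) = [-823, - 812.0, - 575,-218.76,-181/4,77,883/10, 194,210,419,449, 555,653,989]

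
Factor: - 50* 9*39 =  - 2^1*3^3 * 5^2* 13^1 = - 17550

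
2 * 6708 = 13416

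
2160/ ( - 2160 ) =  - 1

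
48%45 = 3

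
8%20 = 8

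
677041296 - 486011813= 191029483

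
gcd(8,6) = 2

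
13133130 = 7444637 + 5688493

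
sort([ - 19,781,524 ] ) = [  -  19, 524,781] 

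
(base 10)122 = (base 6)322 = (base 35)3H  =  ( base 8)172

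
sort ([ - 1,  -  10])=[-10, - 1] 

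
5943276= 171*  34756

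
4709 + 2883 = 7592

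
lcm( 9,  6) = 18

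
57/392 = 57/392 = 0.15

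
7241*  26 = 188266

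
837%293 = 251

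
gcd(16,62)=2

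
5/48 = 5/48 = 0.10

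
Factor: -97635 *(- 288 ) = 28118880 = 2^5*3^3*5^1*23^1*283^1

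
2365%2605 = 2365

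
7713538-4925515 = 2788023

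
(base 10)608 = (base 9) 745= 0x260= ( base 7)1526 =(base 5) 4413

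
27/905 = 27/905 = 0.03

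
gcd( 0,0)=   0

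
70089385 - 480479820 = -410390435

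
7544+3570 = 11114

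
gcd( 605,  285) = 5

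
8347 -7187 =1160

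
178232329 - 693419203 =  - 515186874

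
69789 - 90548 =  - 20759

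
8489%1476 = 1109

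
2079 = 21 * 99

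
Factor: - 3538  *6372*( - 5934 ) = 133776903024 =2^4 * 3^4*23^1*29^1*43^1 *59^1*61^1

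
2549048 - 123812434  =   - 121263386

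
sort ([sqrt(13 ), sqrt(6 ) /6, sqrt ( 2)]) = [sqrt(6)/6, sqrt (2 ) , sqrt( 13) ]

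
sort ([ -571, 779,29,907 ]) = [ - 571,29,779, 907] 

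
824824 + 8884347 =9709171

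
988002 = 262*3771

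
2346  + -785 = 1561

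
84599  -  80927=3672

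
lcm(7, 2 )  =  14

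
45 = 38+7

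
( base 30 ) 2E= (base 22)38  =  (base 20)3e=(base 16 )4a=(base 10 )74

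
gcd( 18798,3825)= 3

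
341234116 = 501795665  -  160561549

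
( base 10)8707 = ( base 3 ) 102221111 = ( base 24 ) f2j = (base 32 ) 8G3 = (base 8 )21003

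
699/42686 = 699/42686 = 0.02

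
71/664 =71/664  =  0.11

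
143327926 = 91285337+52042589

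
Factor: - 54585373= -617^1 * 88469^1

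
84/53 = 84/53  =  1.58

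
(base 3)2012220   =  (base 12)B29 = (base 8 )3121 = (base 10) 1617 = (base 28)21l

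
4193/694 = 4193/694 = 6.04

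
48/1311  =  16/437 = 0.04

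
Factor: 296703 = 3^6*11^1*  37^1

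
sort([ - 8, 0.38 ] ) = [ - 8, 0.38] 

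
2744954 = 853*3218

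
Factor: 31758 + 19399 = 51157^1 = 51157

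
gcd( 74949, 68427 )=3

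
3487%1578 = 331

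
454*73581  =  33405774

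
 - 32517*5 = -162585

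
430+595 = 1025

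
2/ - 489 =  - 2/489 = - 0.00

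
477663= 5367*89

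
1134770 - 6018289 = -4883519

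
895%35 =20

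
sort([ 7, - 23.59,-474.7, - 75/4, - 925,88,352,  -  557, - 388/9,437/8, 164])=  [- 925, - 557,  -  474.7, - 388/9, - 23.59, - 75/4 , 7,437/8,88,164, 352 ]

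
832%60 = 52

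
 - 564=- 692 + 128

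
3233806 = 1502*2153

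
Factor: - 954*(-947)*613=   553807494 = 2^1*3^2*53^1*613^1*947^1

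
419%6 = 5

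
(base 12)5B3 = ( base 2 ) 1101010111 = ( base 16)357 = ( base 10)855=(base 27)14I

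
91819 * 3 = 275457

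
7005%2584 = 1837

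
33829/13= 33829/13 =2602.23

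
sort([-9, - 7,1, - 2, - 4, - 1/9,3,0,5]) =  [ - 9, - 7,-4, - 2, - 1/9, 0,1,3, 5]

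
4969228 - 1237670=3731558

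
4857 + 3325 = 8182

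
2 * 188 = 376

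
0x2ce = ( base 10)718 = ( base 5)10333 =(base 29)om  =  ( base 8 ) 1316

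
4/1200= 1/300 = 0.00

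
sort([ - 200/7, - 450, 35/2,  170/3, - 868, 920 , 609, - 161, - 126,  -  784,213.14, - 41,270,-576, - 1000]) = [ - 1000,-868, - 784,-576, - 450, - 161, - 126, - 41, - 200/7, 35/2, 170/3 , 213.14, 270,609,920 ] 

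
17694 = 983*18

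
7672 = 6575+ 1097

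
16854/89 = 16854/89  =  189.37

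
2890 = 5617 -2727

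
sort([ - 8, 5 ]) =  [ - 8, 5 ] 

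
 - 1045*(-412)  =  430540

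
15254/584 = 26 + 35/292= 26.12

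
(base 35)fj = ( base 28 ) jc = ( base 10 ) 544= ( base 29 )IM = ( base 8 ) 1040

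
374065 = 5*74813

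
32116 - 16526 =15590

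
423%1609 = 423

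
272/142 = 136/71  =  1.92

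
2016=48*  42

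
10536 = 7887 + 2649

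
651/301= 93/43 = 2.16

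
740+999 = 1739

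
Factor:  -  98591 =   -  19^1*5189^1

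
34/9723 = 34/9723  =  0.00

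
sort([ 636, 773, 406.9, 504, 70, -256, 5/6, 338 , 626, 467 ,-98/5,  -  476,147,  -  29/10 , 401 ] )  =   [ - 476,-256 , - 98/5, - 29/10, 5/6, 70, 147, 338, 401,406.9, 467, 504,626, 636,773 ]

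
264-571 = -307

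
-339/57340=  - 339/57340 = - 0.01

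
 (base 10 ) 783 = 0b1100001111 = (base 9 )1060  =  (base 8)1417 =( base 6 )3343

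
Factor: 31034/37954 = 7^(- 1) * 59^1*263^1*2711^( - 1) = 15517/18977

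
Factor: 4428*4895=2^2*3^3*5^1*11^1*41^1 * 89^1 = 21675060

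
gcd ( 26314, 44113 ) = 1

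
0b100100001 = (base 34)8H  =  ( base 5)2124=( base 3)101201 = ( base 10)289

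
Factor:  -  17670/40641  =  -10/23 = - 2^1 * 5^1*23^(-1) 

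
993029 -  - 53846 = 1046875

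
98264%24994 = 23282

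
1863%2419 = 1863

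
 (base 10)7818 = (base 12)4636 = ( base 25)cci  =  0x1e8a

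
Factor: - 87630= - 2^1* 3^1*5^1*23^1*127^1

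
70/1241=70/1241= 0.06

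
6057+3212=9269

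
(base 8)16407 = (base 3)101012020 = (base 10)7431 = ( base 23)e12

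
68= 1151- 1083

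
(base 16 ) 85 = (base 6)341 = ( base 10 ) 133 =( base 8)205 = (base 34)3v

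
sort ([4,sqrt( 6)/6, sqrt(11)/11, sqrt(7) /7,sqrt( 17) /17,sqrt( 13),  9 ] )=[sqrt( 17 )/17,sqrt(11 ) /11 , sqrt(  7 ) /7,sqrt( 6) /6,sqrt( 13), 4,9 ]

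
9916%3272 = 100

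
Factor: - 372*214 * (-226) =17991408 = 2^4*3^1 * 31^1*107^1*113^1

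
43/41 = 43/41 =1.05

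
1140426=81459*14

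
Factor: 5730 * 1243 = 2^1*3^1 * 5^1*11^1*113^1*191^1 = 7122390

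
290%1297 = 290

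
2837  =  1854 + 983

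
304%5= 4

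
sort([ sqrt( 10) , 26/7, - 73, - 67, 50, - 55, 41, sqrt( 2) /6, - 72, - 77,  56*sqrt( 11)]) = [ - 77, - 73, - 72,-67, - 55 , sqrt( 2)/6,sqrt(10),26/7,  41, 50, 56 * sqrt( 11 ) ] 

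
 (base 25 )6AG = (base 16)fb0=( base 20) A0G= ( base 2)111110110000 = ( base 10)4016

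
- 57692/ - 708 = 14423/177 = 81.49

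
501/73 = 6+63/73 = 6.86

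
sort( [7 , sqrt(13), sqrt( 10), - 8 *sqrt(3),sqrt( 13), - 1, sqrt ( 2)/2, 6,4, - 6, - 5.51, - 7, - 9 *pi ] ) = [ - 9*pi,- 8*sqrt(3), - 7,-6,-5.51, -1,sqrt(2 ) /2, sqrt(10) , sqrt (13 ) , sqrt(13 ), 4,  6, 7 ] 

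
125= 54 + 71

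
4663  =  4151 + 512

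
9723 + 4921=14644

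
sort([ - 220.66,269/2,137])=[ -220.66, 269/2,137] 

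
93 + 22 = 115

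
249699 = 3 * 83233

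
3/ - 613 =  - 1 + 610/613 =-0.00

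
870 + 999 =1869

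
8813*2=17626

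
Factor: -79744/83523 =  - 2^7 * 3^( - 1)*7^1* 11^ ( - 1 )*89^1*2531^( - 1) 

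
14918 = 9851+5067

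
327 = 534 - 207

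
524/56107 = 524/56107 = 0.01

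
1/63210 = 1/63210= 0.00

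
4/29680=1/7420 = 0.00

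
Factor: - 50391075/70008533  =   - 7198725/10001219 = - 3^1*5^2*17^( - 1 )*53^1* 73^( - 1)*1811^1*8059^( - 1)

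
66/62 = 33/31 = 1.06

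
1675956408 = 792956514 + 882999894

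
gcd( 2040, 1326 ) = 102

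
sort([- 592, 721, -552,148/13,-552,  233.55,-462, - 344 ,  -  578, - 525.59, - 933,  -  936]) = [-936, - 933,-592, - 578,  -  552,-552,-525.59 ,-462, - 344,148/13, 233.55, 721 ] 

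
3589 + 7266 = 10855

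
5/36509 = 5/36509 = 0.00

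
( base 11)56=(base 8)75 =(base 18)37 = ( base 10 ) 61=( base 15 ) 41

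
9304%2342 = 2278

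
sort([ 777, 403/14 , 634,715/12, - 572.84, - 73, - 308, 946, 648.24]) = [ - 572.84, - 308,  -  73, 403/14, 715/12, 634,  648.24,777,946 ]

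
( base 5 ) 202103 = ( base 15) 1E03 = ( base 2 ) 1100110000000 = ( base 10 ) 6528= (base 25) ab3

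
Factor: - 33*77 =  - 2541  =  - 3^1*7^1*11^2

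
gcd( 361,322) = 1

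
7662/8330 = 3831/4165 = 0.92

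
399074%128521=13511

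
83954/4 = 41977/2 = 20988.50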